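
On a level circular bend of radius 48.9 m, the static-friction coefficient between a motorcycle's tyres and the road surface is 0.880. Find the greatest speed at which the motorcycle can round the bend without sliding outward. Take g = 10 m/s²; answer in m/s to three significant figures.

20.7 m/s

On a flat curve, static friction is the only horizontal force, so it must supply the full centripetal force: μ_s m g = m v²/r.
Mass cancels: v_max = √(μ_s g r) = √(0.880 × 10.0 × 48.9) = √430.3 = 20.74 m/s.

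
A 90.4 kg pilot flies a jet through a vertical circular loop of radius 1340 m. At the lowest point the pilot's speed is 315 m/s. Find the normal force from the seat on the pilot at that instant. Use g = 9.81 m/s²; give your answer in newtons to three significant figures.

At the lowest point, N points up (toward the centre) and the weight mg points down (away from the centre), so the net inward force is N − mg = mv²/r.
N = m(v²/r + g) = 90.4 × ((315)²/1340 + 9.81) = 90.4 × (74.05 + 9.81) = 90.4 × 83.86 = 7581 N.

7580 N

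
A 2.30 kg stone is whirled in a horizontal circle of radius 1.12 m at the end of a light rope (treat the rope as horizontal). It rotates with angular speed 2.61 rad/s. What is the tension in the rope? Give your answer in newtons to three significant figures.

v = ωr = 2.61 × 1.12 = 2.923 m/s.
The tension is the only horizontal force, so it supplies the full centripetal force: T = m v²/r = 2.30 × (2.923)²/1.12 = 2.30 × 8.545/1.12 = 17.55 N.

17.5 N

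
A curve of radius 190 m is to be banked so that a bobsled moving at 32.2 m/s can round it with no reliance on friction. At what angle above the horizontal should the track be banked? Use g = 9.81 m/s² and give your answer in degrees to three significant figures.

With no friction, the horizontal component of the normal force provides the centripetal force: N sinθ = mv²/r, while N cosθ = mg vertically.
Dividing: tanθ = v²/(r g) = (32.2)²/(190 × 9.81) = 1037/1864 = 0.5563.
θ = arctan(0.5563) = 29.09°.

29.1°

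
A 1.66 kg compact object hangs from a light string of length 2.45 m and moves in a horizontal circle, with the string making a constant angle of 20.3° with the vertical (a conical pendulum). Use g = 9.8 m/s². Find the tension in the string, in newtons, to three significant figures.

17.3 N

Vertically the bob has no acceleration, so T cosθ = mg.
T = mg/cosθ = 1.66 × 9.8 / cos 20.3° = 16.27/0.9379 = 17.35 N.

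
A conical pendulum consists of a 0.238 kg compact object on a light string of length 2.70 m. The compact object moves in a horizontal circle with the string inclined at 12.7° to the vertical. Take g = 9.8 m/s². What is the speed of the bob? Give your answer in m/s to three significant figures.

1.14 m/s

The radius of the circle is r = L sinθ = 2.70 × sin 12.7° = 0.5936 m.
Horizontally T sinθ = mv²/r and vertically T cosθ = mg, so tanθ = v²/(rg).
v = √(r g tanθ) = √(0.5936 × 9.8 × 0.2254) = √1.311 = 1.145 m/s.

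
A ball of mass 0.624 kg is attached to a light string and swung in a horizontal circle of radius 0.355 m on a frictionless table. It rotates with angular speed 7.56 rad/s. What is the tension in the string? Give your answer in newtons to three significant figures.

v = ωr = 7.56 × 0.355 = 2.684 m/s.
The tension is the only horizontal force, so it supplies the full centripetal force: T = m v²/r = 0.624 × (2.684)²/0.355 = 0.624 × 7.203/0.355 = 12.66 N.

12.7 N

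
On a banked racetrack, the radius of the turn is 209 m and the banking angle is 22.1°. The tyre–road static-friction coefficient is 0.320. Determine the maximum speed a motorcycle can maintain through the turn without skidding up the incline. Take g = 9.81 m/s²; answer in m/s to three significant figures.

At the maximum speed, friction acts down the slope at its limiting value f = μN. Radially (horizontal, toward centre): N sinθ + μN cosθ = mv²/r. Vertically: N cosθ − μN sinθ = mg.
Dividing: v² = r g (sinθ + μcosθ)/(cosθ − μsinθ).
sinθ + μcosθ = 0.3762 + 0.320×0.9265 = 0.6727; cosθ − μsinθ = 0.9265 − 0.320×0.3762 = 0.8061.
v² = 209 × 9.81 × 0.6727/0.8061 = 1711 m²/s², so v = 41.36 m/s.

41.4 m/s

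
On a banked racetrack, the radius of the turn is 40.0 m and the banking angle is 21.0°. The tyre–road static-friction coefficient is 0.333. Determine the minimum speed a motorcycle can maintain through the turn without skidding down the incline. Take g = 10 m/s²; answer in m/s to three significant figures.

4.25 m/s

At the minimum speed, friction acts up the slope at its limiting value f = μN. Radially (horizontal, toward centre): N sinθ − μN cosθ = mv²/r. Vertically: N cosθ + μN sinθ = mg.
Dividing: v² = r g (sinθ − μcosθ)/(cosθ + μsinθ).
sinθ − μcosθ = 0.3584 − 0.333×0.9336 = 0.04749; cosθ + μsinθ = 0.9336 + 0.333×0.3584 = 1.053.
v² = 40.0 × 10.0 × 0.04749/1.053 = 18.04 m²/s², so v = 4.247 m/s.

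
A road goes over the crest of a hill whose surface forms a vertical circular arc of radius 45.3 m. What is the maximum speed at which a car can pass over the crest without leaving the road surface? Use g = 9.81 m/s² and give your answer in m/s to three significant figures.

21.1 m/s

At the crest the centre of the circle is below the car, so the net downward (centripetal) force is mg − N = mv²/r.
The car leaves the road when N → 0, giving v_max = √(g r) = √(9.81 × 45.3) = 21.08 m/s.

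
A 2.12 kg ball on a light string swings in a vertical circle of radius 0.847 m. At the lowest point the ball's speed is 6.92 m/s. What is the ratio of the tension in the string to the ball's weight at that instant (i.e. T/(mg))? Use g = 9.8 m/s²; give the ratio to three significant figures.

At the bottom, T − mg = mv²/r, so T = m(v²/r + g) and T/(mg) = v²/(rg) + 1 = (6.92)²/(0.847 × 9.8) + 1 = 5.769 + 1 = 6.769.

6.77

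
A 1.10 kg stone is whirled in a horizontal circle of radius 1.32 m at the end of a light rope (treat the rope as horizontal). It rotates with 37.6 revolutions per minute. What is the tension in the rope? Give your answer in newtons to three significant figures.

ω = 37.6 rev/min × 2π/60 = 3.937 rad/s, so v = ωr = 3.937 × 1.32 = 5.197 m/s.
The tension is the only horizontal force, so it supplies the full centripetal force: T = m v²/r = 1.10 × (5.197)²/1.32 = 1.10 × 27.01/1.32 = 22.51 N.

22.5 N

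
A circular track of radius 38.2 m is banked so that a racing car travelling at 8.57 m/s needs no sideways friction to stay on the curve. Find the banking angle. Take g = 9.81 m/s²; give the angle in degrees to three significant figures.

With no friction, the horizontal component of the normal force provides the centripetal force: N sinθ = mv²/r, while N cosθ = mg vertically.
Dividing: tanθ = v²/(r g) = (8.57)²/(38.2 × 9.81) = 73.44/374.7 = 0.1960.
θ = arctan(0.1960) = 11.09°.

11.1°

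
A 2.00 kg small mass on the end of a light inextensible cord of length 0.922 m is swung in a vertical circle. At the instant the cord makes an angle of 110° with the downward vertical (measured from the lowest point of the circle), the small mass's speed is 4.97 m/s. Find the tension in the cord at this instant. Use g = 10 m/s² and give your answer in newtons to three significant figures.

Take the radial direction toward the centre of the circle as positive. The component of the weight along the string toward the centre is −mg cos φ (φ measured from the bottom), so Newton's second law along the string gives T − mg cos φ = m v²/r.
cos 110° = -0.3420, so T = m(v²/r + g cos φ) = 2.00 × ((4.97)²/0.922 + 10.0 × -0.3420) = 2.00 × (26.79 + (-3.420)) = 2.00 × 23.37 = 46.74 N.

46.7 N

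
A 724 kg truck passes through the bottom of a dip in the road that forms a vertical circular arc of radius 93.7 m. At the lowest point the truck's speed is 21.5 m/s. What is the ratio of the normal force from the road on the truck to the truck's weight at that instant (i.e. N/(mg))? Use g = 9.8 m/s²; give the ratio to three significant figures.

1.50

At the bottom, N − mg = mv²/r, so N = m(v²/r + g) and N/(mg) = v²/(rg) + 1 = (21.5)²/(93.7 × 9.8) + 1 = 0.5034 + 1 = 1.503.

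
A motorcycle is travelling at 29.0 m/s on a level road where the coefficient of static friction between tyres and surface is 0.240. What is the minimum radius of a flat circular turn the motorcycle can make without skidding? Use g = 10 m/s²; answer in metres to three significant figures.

At the limit, μ_s m g = m v²/r, so r_min = v²/(μ_s g) = (29.0)²/(0.240 × 10.0) = 841.0/2.400 = 350.4 m.

350 m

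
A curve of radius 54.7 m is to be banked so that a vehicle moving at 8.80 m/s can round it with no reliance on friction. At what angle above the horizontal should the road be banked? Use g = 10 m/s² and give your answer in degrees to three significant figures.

For a frictionless banked turn: horizontally N sinθ = mv²/r and vertically N cosθ = mg.
Dividing: tanθ = v²/(r g) = (8.80)²/(54.7 × 10.0) = 77.44/547.0 = 0.1416.
θ = arctan(0.1416) = 8.058°.

8.06°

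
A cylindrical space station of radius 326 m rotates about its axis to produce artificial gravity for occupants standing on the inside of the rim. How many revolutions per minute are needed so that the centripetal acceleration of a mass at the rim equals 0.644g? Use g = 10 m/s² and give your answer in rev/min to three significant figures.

1.34 rev/min

Require ω²r = 0.644g, so ω = √(0.644 × 10.0/326) = 0.1406 rad/s.
In rev/min: ω × 60/(2π) = 0.1406 × 60/(2π) = 1.342 rev/min.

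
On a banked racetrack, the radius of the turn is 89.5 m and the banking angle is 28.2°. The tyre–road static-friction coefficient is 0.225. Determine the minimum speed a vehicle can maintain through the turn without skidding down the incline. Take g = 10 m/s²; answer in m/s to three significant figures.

15.8 m/s

At the minimum speed, friction acts up the slope at its limiting value f = μN. Radially (horizontal, toward centre): N sinθ − μN cosθ = mv²/r. Vertically: N cosθ + μN sinθ = mg.
Dividing: v² = r g (sinθ − μcosθ)/(cosθ + μsinθ).
sinθ − μcosθ = 0.4726 − 0.225×0.8813 = 0.2743; cosθ + μsinθ = 0.8813 + 0.225×0.4726 = 0.9876.
v² = 89.5 × 10.0 × 0.2743/0.9876 = 248.5 m²/s², so v = 15.77 m/s.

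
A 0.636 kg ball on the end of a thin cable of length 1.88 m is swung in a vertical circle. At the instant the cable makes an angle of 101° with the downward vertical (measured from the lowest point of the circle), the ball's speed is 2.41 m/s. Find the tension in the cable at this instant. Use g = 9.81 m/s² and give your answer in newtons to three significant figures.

0.774 N

Take the radial direction toward the centre of the circle as positive. The component of the weight along the string toward the centre is −mg cos φ (φ measured from the bottom), so Newton's second law along the string gives T − mg cos φ = m v²/r.
cos 101° = -0.1908, so T = m(v²/r + g cos φ) = 0.636 × ((2.41)²/1.88 + 9.81 × -0.1908) = 0.636 × (3.089 + (-1.872)) = 0.636 × 1.218 = 0.7744 N.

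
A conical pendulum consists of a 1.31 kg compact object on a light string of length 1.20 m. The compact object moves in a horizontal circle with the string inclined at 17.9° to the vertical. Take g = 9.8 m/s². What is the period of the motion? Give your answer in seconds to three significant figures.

r = L sinθ = 0.3688 m. From T sinθ = mω²r and T cosθ = mg: tanθ = ω²r/g, so ω² = g tanθ / r = g/(L cosθ).
ω = √(g/(L cosθ)) = √(9.8/(1.20 × 0.9516)) = √8.582 = 2.930 rad/s.
Period = 2π/ω = 2.145 s.

2.14 s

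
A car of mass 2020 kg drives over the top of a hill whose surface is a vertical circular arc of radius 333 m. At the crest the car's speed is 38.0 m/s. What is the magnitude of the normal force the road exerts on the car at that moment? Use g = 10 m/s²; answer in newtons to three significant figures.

11400 N

At the crest the centripetal acceleration points downward (toward the centre of the arc), so mg − N = mv²/r.
N = m(g − v²/r) = 2020 × (10.0 − (38.0)²/333) = 2020 × (10.0 − 4.336) = 2020 × 5.664 = 11440 N.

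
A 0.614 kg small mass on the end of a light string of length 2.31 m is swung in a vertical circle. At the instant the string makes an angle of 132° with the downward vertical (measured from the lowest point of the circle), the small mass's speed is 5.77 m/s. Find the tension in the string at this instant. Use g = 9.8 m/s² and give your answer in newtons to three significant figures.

Take the radial direction toward the centre of the circle as positive. The component of the weight along the string toward the centre is −mg cos φ (φ measured from the bottom), so Newton's second law along the string gives T − mg cos φ = m v²/r.
cos 132° = -0.6691, so T = m(v²/r + g cos φ) = 0.614 × ((5.77)²/2.31 + 9.8 × -0.6691) = 0.614 × (14.41 + (-6.557)) = 0.614 × 7.855 = 4.823 N.

4.82 N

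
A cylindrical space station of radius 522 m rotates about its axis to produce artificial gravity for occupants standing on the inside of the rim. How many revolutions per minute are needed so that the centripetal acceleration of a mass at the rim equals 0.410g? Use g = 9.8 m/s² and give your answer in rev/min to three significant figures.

0.838 rev/min

Require ω²r = 0.410g, so ω = √(0.410 × 9.8/522) = 0.08773 rad/s.
In rev/min: ω × 60/(2π) = 0.08773 × 60/(2π) = 0.8378 rev/min.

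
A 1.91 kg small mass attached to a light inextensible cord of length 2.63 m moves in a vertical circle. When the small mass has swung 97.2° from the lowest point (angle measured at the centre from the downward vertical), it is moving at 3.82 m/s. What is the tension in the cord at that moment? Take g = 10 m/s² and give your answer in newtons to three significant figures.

8.20 N

Take the radial direction toward the centre of the circle as positive. The component of the weight along the string toward the centre is −mg cos φ (φ measured from the bottom), so Newton's second law along the string gives T − mg cos φ = m v²/r.
cos 97.2° = -0.1253, so T = m(v²/r + g cos φ) = 1.91 × ((3.82)²/2.63 + 10.0 × -0.1253) = 1.91 × (5.548 + (-1.253)) = 1.91 × 4.295 = 8.204 N.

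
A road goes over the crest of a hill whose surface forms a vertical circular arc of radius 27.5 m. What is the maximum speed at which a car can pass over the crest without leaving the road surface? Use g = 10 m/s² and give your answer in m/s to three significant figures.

At the crest the centre of the circle is below the car, so the net downward (centripetal) force is mg − N = mv²/r.
The car leaves the road when N → 0, giving v_max = √(g r) = √(10.0 × 27.5) = 16.58 m/s.

16.6 m/s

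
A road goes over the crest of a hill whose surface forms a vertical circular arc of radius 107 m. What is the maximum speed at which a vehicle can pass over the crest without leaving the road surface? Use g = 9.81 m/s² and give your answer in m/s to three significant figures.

32.4 m/s

At the crest the centre of the circle is below the vehicle, so the net downward (centripetal) force is mg − N = mv²/r.
The vehicle leaves the road when N → 0, giving v_max = √(g r) = √(9.81 × 107) = 32.40 m/s.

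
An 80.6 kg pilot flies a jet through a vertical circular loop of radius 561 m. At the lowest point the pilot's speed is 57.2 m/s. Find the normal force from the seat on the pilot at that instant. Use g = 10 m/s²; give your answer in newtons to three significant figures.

1280 N

At the lowest point, N points up (toward the centre) and the weight mg points down (away from the centre), so the net inward force is N − mg = mv²/r.
N = m(v²/r + g) = 80.6 × ((57.2)²/561 + 10.0) = 80.6 × (5.832 + 10.0) = 80.6 × 15.83 = 1276 N.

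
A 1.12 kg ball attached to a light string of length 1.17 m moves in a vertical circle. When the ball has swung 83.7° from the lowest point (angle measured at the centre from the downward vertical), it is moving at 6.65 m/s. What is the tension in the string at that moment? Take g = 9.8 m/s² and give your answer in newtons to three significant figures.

Take the radial direction toward the centre of the circle as positive. The component of the weight along the string toward the centre is −mg cos φ (φ measured from the bottom), so Newton's second law along the string gives T − mg cos φ = m v²/r.
cos 83.7° = 0.1097, so T = m(v²/r + g cos φ) = 1.12 × ((6.65)²/1.17 + 9.8 × 0.1097) = 1.12 × (37.80 + (1.075)) = 1.12 × 38.87 = 43.54 N.

43.5 N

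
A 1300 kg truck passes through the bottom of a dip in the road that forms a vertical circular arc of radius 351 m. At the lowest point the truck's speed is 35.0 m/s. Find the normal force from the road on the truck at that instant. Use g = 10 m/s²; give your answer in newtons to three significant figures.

17500 N

At the lowest point, N points up (toward the centre) and the weight mg points down (away from the centre), so the net inward force is N − mg = mv²/r.
N = m(v²/r + g) = 1300 × ((35.0)²/351 + 10.0) = 1300 × (3.490 + 10.0) = 1300 × 13.49 = 17540 N.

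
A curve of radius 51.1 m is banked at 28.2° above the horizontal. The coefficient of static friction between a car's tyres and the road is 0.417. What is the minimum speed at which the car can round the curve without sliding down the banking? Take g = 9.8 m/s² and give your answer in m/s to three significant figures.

6.98 m/s

At the minimum speed, friction acts up the slope at its limiting value f = μN. Radially (horizontal, toward centre): N sinθ − μN cosθ = mv²/r. Vertically: N cosθ + μN sinθ = mg.
Dividing: v² = r g (sinθ − μcosθ)/(cosθ + μsinθ).
sinθ − μcosθ = 0.4726 − 0.417×0.8813 = 0.1050; cosθ + μsinθ = 0.8813 + 0.417×0.4726 = 1.078.
v² = 51.1 × 9.8 × 0.1050/1.078 = 48.78 m²/s², so v = 6.984 m/s.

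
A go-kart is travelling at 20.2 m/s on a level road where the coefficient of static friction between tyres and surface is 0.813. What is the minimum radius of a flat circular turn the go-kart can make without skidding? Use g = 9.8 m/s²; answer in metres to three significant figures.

51.2 m

At the limit, μ_s m g = m v²/r, so r_min = v²/(μ_s g) = (20.2)²/(0.813 × 9.8) = 408.0/7.967 = 51.21 m.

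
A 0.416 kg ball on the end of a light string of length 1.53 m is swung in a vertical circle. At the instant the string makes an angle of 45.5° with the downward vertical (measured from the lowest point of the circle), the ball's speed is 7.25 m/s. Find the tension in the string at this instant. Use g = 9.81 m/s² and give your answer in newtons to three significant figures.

17.2 N

Take the radial direction toward the centre of the circle as positive. The component of the weight along the string toward the centre is −mg cos φ (φ measured from the bottom), so Newton's second law along the string gives T − mg cos φ = m v²/r.
cos 45.5° = 0.7009, so T = m(v²/r + g cos φ) = 0.416 × ((7.25)²/1.53 + 9.81 × 0.7009) = 0.416 × (34.35 + (6.876)) = 0.416 × 41.23 = 17.15 N.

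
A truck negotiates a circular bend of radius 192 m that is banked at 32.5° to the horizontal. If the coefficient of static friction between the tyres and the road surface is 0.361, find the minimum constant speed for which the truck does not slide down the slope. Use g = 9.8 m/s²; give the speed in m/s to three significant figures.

At the minimum speed, friction acts up the slope at its limiting value f = μN. Radially (horizontal, toward centre): N sinθ − μN cosθ = mv²/r. Vertically: N cosθ + μN sinθ = mg.
Dividing: v² = r g (sinθ − μcosθ)/(cosθ + μsinθ).
sinθ − μcosθ = 0.5373 − 0.361×0.8434 = 0.2328; cosθ + μsinθ = 0.8434 + 0.361×0.5373 = 1.037.
v² = 192 × 9.8 × 0.2328/1.037 = 422.3 m²/s², so v = 20.55 m/s.

20.6 m/s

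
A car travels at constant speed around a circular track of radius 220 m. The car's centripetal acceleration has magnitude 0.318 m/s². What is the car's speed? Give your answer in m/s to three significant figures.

a_c = v²/r ⇒ v = √(a_c · r) = √(0.318 × 220) = √69.96 = 8.364 m/s.

8.36 m/s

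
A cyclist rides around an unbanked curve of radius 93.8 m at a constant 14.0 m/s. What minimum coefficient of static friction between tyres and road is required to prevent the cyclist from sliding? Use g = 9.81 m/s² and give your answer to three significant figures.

0.213

Friction provides the centripetal force: μ_s m g = m v²/r, so μ_s = v²/(g r) = (14.00)²/(9.81 × 93.8) = 196.0/920.2 = 0.2130.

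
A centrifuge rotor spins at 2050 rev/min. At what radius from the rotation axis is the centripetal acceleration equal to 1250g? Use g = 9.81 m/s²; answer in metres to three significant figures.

0.266 m

ω = 2050 rev/min × 2π/60 = 214.7 rad/s.
a_c = ω²r = 1250g ⇒ r = 1250 × 9.81 / (214.7)² = 12260/46090 = 0.2661 m.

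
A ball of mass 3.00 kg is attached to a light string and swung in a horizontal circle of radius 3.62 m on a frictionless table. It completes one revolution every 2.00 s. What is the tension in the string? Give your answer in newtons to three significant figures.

v = 2πr/T = 2π × 3.62/2.00 = 11.37 m/s.
The tension is the only horizontal force, so it supplies the full centripetal force: T = m v²/r = 3.00 × (11.37)²/3.62 = 3.00 × 129.3/3.62 = 107.2 N.

107 N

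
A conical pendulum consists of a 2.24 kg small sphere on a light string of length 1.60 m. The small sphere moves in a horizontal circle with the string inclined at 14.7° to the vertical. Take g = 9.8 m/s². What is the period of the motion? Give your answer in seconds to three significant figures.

2.50 s

r = L sinθ = 0.4060 m. From T sinθ = mω²r and T cosθ = mg: tanθ = ω²r/g, so ω² = g tanθ / r = g/(L cosθ).
ω = √(g/(L cosθ)) = √(9.8/(1.60 × 0.9673)) = √6.332 = 2.516 rad/s.
Period = 2π/ω = 2.497 s.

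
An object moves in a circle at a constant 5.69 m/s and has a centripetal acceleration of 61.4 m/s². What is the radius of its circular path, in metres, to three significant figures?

a_c = v²/r ⇒ r = v²/a_c = (5.69)²/61.4 = 32.38/61.4 = 0.5273 m.

0.527 m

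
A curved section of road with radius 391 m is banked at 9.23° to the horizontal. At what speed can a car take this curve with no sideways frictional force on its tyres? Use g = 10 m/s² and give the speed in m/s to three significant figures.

25.2 m/s

On a frictionless banked curve, N sinθ = mv²/r and N cosθ = mg, so tanθ = v²/(rg).
v = √(r g tanθ) = √(391 × 10.0 × tan 9.23°) = √(391 × 10.0 × 0.1625) = √635.4 = 25.21 m/s.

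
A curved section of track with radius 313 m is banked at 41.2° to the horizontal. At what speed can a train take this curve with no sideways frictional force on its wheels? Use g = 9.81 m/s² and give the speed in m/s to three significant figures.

On a frictionless banked curve, N sinθ = mv²/r and N cosθ = mg, so tanθ = v²/(rg).
v = √(r g tanθ) = √(313 × 9.81 × tan 41.2°) = √(313 × 9.81 × 0.8754) = √2688 = 51.85 m/s.

51.8 m/s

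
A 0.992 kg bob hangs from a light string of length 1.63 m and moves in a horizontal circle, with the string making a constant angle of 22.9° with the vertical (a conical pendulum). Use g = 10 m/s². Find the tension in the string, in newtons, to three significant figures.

Vertically the bob has no acceleration, so T cosθ = mg.
T = mg/cosθ = 0.992 × 10.0 / cos 22.9° = 9.920/0.9212 = 10.77 N.

10.8 N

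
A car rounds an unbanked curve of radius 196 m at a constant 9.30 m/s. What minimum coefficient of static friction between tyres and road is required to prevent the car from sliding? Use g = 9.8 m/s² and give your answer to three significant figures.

0.0450

Friction provides the centripetal force: μ_s m g = m v²/r, so μ_s = v²/(g r) = (9.300)²/(9.8 × 196) = 86.49/1921 = 0.04503.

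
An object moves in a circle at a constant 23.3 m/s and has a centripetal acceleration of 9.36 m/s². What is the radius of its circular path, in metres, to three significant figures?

a_c = v²/r ⇒ r = v²/a_c = (23.3)²/9.36 = 542.9/9.36 = 58.00 m.

58.0 m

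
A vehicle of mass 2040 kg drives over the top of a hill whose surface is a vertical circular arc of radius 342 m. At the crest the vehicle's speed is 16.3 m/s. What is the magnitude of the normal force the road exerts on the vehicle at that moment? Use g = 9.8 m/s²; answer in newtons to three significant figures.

At the crest the centripetal acceleration points downward (toward the centre of the arc), so mg − N = mv²/r.
N = m(g − v²/r) = 2040 × (9.8 − (16.3)²/342) = 2040 × (9.8 − 0.7769) = 2040 × 9.023 = 18410 N.

18400 N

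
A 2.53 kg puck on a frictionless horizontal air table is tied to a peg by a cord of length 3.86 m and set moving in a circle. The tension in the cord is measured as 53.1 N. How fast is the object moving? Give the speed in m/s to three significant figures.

T = m v²/r ⇒ v = √(T r / m) = √(53.1 × 3.86 / 2.53) = √81.01 = 9.001 m/s.

9.00 m/s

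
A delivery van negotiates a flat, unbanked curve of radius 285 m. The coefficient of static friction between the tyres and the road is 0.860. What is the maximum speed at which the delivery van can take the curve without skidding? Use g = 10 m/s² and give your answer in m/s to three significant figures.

49.5 m/s

Friction provides the centripetal force on a flat curve. At maximum speed it is at its limiting value: μ_s m g = m v²/r.
Mass cancels: v_max = √(μ_s g r) = √(0.860 × 10.0 × 285) = √2451 = 49.51 m/s.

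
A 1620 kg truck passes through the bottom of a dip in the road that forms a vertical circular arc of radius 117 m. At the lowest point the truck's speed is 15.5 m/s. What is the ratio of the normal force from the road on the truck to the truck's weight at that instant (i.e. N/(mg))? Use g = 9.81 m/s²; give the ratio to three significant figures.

1.21

At the bottom, N − mg = mv²/r, so N = m(v²/r + g) and N/(mg) = v²/(rg) + 1 = (15.5)²/(117 × 9.81) + 1 = 0.2093 + 1 = 1.209.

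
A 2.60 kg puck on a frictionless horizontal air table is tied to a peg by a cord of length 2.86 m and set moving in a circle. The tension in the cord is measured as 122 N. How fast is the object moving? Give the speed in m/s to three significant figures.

T = m v²/r ⇒ v = √(T r / m) = √(122 × 2.86 / 2.60) = √134.2 = 11.58 m/s.

11.6 m/s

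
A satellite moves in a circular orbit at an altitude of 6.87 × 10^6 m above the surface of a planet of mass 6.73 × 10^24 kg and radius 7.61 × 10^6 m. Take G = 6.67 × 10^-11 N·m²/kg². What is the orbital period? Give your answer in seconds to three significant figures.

16300 s

r = R + h = 7.61 × 10^6 + 6.87 × 10^6 = 1.448 × 10^7 m. Gravity provides the centripetal force: G M m / r² = m v² / r ⇒ v = √(GM/r) = 5568 m/s.
T = 2πr/v = 2π × 1.448 × 10^7 / 5568 = 16340 s.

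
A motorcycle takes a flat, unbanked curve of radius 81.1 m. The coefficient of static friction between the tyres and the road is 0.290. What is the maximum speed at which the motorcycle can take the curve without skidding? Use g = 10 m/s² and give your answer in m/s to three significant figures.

On a flat curve, static friction is the only horizontal force, so it must supply the full centripetal force: μ_s m g = m v²/r.
Mass cancels: v_max = √(μ_s g r) = √(0.290 × 10.0 × 81.1) = √235.2 = 15.34 m/s.

15.3 m/s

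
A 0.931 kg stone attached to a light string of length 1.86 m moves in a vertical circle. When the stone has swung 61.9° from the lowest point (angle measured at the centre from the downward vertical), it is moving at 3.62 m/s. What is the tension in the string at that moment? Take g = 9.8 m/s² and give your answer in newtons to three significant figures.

Take the radial direction toward the centre of the circle as positive. The component of the weight along the string toward the centre is −mg cos φ (φ measured from the bottom), so Newton's second law along the string gives T − mg cos φ = m v²/r.
cos 61.9° = 0.4710, so T = m(v²/r + g cos φ) = 0.931 × ((3.62)²/1.86 + 9.8 × 0.4710) = 0.931 × (7.045 + (4.616)) = 0.931 × 11.66 = 10.86 N.

10.9 N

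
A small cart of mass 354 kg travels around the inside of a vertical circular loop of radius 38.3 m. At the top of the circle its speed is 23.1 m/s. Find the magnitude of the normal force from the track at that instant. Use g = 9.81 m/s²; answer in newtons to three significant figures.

At the top, both N and the weight mg point inward (toward the centre), so N + mg = mv²/r.
N = m(v²/r − g) = 354 × ((23.1)²/38.3 − 9.81) = 354 × (13.93 − 9.81) = 354 × 4.122 = 1459 N.

1460 N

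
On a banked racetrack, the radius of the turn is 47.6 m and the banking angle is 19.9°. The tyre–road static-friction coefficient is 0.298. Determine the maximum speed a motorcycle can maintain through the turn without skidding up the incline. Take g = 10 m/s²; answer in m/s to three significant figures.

At the maximum speed, friction acts down the slope at its limiting value f = μN. Radially (horizontal, toward centre): N sinθ + μN cosθ = mv²/r. Vertically: N cosθ − μN sinθ = mg.
Dividing: v² = r g (sinθ + μcosθ)/(cosθ − μsinθ).
sinθ + μcosθ = 0.3404 + 0.298×0.9403 = 0.6206; cosθ − μsinθ = 0.9403 − 0.298×0.3404 = 0.8389.
v² = 47.6 × 10.0 × 0.6206/0.8389 = 352.1 m²/s², so v = 18.77 m/s.

18.8 m/s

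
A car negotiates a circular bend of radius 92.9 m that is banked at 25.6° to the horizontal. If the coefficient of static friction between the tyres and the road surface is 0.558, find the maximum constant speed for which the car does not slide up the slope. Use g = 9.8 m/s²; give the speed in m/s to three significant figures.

35.9 m/s

At the maximum speed, friction acts down the slope at its limiting value f = μN. Radially (horizontal, toward centre): N sinθ + μN cosθ = mv²/r. Vertically: N cosθ − μN sinθ = mg.
Dividing: v² = r g (sinθ + μcosθ)/(cosθ − μsinθ).
sinθ + μcosθ = 0.4321 + 0.558×0.9018 = 0.9353; cosθ − μsinθ = 0.9018 − 0.558×0.4321 = 0.6607.
v² = 92.9 × 9.8 × 0.9353/0.6607 = 1289 m²/s², so v = 35.90 m/s.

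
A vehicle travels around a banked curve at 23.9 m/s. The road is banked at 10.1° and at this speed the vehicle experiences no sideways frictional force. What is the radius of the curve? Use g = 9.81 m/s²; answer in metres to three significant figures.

Frictionless banking: tanθ = v²/(rg), so r = v²/(g tanθ).
r = (23.9)²/(9.81 × tan 10.1°) = 571.2/(9.81 × 0.1781) = 571.2/1.747 = 326.9 m.

327 m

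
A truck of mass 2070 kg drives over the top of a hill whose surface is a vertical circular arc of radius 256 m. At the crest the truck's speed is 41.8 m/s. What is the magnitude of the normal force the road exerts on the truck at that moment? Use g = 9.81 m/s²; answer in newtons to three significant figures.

6180 N

At the crest the centripetal acceleration points downward (toward the centre of the arc), so mg − N = mv²/r.
N = m(g − v²/r) = 2070 × (9.81 − (41.8)²/256) = 2070 × (9.81 − 6.825) = 2070 × 2.985 = 6179 N.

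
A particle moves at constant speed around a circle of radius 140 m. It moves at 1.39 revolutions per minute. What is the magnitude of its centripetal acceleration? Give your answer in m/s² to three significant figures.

ω = 1.39 rev/min × 2π/60 = 0.1456 rad/s, so v = ωr = 0.1456 × 140 = 20.38 m/s.
a_c = v²/r = (20.38)²/140 = 415.3/140 = 2.966 m/s².

2.97 m/s²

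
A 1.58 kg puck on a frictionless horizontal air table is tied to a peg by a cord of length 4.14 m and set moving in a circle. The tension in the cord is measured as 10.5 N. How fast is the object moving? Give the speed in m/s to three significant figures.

5.25 m/s

T = m v²/r ⇒ v = √(T r / m) = √(10.5 × 4.14 / 1.58) = √27.51 = 5.245 m/s.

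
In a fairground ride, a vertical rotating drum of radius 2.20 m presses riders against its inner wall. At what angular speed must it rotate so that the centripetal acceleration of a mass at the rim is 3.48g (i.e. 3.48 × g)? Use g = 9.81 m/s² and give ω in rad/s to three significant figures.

Centripetal acceleration a_c = ω²r. Setting ω²r = 3.48g:
ω = √(3.48g / r) = √(3.48 × 9.81 / 2.20) = √15.52 = 3.939 rad/s.

3.94 rad/s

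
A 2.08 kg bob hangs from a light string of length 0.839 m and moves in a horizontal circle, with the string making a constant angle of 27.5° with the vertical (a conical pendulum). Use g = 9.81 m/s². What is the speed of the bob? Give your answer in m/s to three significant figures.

The radius of the circle is r = L sinθ = 0.839 × sin 27.5° = 0.3874 m.
Horizontally T sinθ = mv²/r and vertically T cosθ = mg, so tanθ = v²/(rg).
v = √(r g tanθ) = √(0.3874 × 9.81 × 0.5206) = √1.978 = 1.407 m/s.

1.41 m/s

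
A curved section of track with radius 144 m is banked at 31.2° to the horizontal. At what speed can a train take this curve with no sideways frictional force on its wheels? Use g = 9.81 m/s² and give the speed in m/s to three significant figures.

On a frictionless banked curve, N sinθ = mv²/r and N cosθ = mg, so tanθ = v²/(rg).
v = √(r g tanθ) = √(144 × 9.81 × tan 31.2°) = √(144 × 9.81 × 0.6056) = √855.5 = 29.25 m/s.

29.2 m/s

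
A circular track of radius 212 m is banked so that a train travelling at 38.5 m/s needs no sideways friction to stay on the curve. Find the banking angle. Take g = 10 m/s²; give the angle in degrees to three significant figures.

With no friction, the horizontal component of the normal force provides the centripetal force: N sinθ = mv²/r, while N cosθ = mg vertically.
Dividing: tanθ = v²/(r g) = (38.5)²/(212 × 10.0) = 1482/2120 = 0.6992.
θ = arctan(0.6992) = 34.96°.

35.0°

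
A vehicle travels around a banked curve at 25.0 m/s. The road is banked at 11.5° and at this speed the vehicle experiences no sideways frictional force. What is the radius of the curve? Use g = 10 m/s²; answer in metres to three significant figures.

Frictionless banking: tanθ = v²/(rg), so r = v²/(g tanθ).
r = (25.0)²/(10.0 × tan 11.5°) = 625.0/(10.0 × 0.2035) = 625.0/2.035 = 307.2 m.

307 m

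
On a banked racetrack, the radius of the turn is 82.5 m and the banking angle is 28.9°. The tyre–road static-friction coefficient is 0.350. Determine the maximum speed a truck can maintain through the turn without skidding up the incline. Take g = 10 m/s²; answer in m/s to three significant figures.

30.4 m/s

At the maximum speed, friction acts down the slope at its limiting value f = μN. Radially (horizontal, toward centre): N sinθ + μN cosθ = mv²/r. Vertically: N cosθ − μN sinθ = mg.
Dividing: v² = r g (sinθ + μcosθ)/(cosθ − μsinθ).
sinθ + μcosθ = 0.4833 + 0.350×0.8755 = 0.7897; cosθ − μsinθ = 0.8755 − 0.350×0.4833 = 0.7063.
v² = 82.5 × 10.0 × 0.7897/0.7063 = 922.4 m²/s², so v = 30.37 m/s.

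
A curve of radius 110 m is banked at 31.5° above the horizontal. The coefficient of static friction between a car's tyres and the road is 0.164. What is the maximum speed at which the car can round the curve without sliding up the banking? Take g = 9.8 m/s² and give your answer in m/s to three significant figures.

At the maximum speed, friction acts down the slope at its limiting value f = μN. Radially (horizontal, toward centre): N sinθ + μN cosθ = mv²/r. Vertically: N cosθ − μN sinθ = mg.
Dividing: v² = r g (sinθ + μcosθ)/(cosθ − μsinθ).
sinθ + μcosθ = 0.5225 + 0.164×0.8526 = 0.6623; cosθ − μsinθ = 0.8526 − 0.164×0.5225 = 0.7670.
v² = 110 × 9.8 × 0.6623/0.7670 = 931.0 m²/s², so v = 30.51 m/s.

30.5 m/s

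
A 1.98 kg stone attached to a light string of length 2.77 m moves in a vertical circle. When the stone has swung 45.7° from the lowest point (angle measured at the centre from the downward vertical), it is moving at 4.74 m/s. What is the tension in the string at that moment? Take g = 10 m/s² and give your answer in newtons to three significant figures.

Take the radial direction toward the centre of the circle as positive. The component of the weight along the string toward the centre is −mg cos φ (φ measured from the bottom), so Newton's second law along the string gives T − mg cos φ = m v²/r.
cos 45.7° = 0.6984, so T = m(v²/r + g cos φ) = 1.98 × ((4.74)²/2.77 + 10.0 × 0.6984) = 1.98 × (8.111 + (6.984)) = 1.98 × 15.10 = 29.89 N.

29.9 N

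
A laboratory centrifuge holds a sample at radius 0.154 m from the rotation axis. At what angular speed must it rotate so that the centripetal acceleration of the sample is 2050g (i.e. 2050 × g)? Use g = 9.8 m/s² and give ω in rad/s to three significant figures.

361 rad/s

Centripetal acceleration a_c = ω²r. Setting ω²r = 2050g:
ω = √(2050g / r) = √(2050 × 9.8 / 0.154) = √130500 = 361.2 rad/s.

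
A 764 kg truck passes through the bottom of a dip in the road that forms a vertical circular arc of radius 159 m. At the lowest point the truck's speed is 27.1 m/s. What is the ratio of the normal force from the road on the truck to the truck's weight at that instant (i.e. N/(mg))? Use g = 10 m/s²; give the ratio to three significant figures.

At the bottom, N − mg = mv²/r, so N = m(v²/r + g) and N/(mg) = v²/(rg) + 1 = (27.1)²/(159 × 10.0) + 1 = 0.4619 + 1 = 1.462.

1.46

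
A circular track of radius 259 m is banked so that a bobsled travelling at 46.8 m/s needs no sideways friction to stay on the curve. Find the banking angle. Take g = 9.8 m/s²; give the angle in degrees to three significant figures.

40.8°

For a frictionless banked turn: horizontally N sinθ = mv²/r and vertically N cosθ = mg.
Dividing: tanθ = v²/(r g) = (46.8)²/(259 × 9.8) = 2190/2538 = 0.8629.
θ = arctan(0.8629) = 40.79°.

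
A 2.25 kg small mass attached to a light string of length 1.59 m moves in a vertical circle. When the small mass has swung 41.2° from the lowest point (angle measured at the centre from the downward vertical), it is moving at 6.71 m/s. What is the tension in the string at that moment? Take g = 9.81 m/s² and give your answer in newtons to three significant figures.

80.3 N

Take the radial direction toward the centre of the circle as positive. The component of the weight along the string toward the centre is −mg cos φ (φ measured from the bottom), so Newton's second law along the string gives T − mg cos φ = m v²/r.
cos 41.2° = 0.7524, so T = m(v²/r + g cos φ) = 2.25 × ((6.71)²/1.59 + 9.81 × 0.7524) = 2.25 × (28.32 + (7.381)) = 2.25 × 35.70 = 80.32 N.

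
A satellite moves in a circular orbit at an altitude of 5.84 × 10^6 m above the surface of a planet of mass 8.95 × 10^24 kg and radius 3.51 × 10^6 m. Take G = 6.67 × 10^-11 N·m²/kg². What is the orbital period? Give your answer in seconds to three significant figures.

7350 s

r = R + h = 3.51 × 10^6 + 5.84 × 10^6 = 9.350 × 10^6 m. Gravity provides the centripetal force: G M m / r² = m v² / r ⇒ v = √(GM/r) = 7990 m/s.
T = 2πr/v = 2π × 9.350 × 10^6 / 7990 = 7352 s.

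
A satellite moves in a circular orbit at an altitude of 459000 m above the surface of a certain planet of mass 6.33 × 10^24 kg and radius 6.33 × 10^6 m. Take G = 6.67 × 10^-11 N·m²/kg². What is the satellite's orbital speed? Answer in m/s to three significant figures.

Orbital radius r = R + h = 6.33 × 10^6 + 459000 = 6.789 × 10^6 m.
Gravity supplies the centripetal force: G M m / r² = m v² / r, so v = √(GM/r).
v = √(6.67 × 10^-11 × 6.33 × 10^24 / 6.789 × 10^6) = √(6.219 × 10^7) = 7886 m/s.

7890 m/s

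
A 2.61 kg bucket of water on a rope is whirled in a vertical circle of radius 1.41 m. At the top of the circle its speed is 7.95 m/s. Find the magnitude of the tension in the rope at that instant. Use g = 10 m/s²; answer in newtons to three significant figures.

At the top, both T and the weight mg point inward (toward the centre), so T + mg = mv²/r.
T = m(v²/r − g) = 2.61 × ((7.95)²/1.41 − 10.0) = 2.61 × (44.82 − 10.0) = 2.61 × 34.82 = 90.89 N.

90.9 N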